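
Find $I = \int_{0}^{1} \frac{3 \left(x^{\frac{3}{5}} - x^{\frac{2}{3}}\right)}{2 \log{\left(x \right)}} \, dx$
$\log{\left(\frac{48 \sqrt{6}}{125} \right)}$

Replace the exponent $\frac{3}{5}$ by a parameter $a$: let $I(a) = \int_{0}^{1} \frac{3 \left(- x^{\frac{2}{3}} + x^{a}\right)}{2 \log{\left(x \right)}} \, dx$.

Since $\dfrac{\partial}{\partial a}\,x^{a} = x^{a} \ln x$, the $\ln x$ in the denominator cancels and
$$\frac{dI}{da} = \int_{0}^{1} \frac{3}{2} x^{a} \, dx = \frac{3}{2} \left[\frac{x^{a+1}}{a+1}\right]_0^1 = \frac{3}{2 \left(a + 1\right)}.$$

Integrating with respect to $a$ gives $I(a) = \log{\left(\frac{3 \sqrt{15} \left(a + 1\right)^{\frac{3}{2}}}{25} \right)} + C$.

At $a = \frac{2}{3}$ the integrand is identically $0$, so $I(\frac{2}{3}) = 0$. The closed form gives $0$, hence $C = 0$.

Setting $a = \frac{3}{5}$:
$$I = \log{\left(\frac{48 \sqrt{6}}{125} \right)}.$$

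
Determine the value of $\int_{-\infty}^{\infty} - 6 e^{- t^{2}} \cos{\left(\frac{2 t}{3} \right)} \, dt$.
$- \frac{6 \sqrt{\pi}}{e^{\frac{1}{9}}}$

Define $I(b) = \int_{-\infty}^{\infty} - 6 e^{- t^{2}} \cos{\left(b t \right)} \, dt$.

Differentiating under the integral sign,
$$I'(b) = \int_{-\infty}^{\infty} 6 t e^{- t^{2}} \sin{\left(b t \right)} \, dt.$$

Integrate $\int_{-\infty}^{\infty} t \sin(b t)\, e^{- t^{2}}\, dt$ by parts with $u = \sin(b t)$ and $dv = t\, e^{- t^{2}}\, dt$, giving $v = - \frac{e^{- t^{2}}}{2}$. The boundary term vanishes and
$$\int_{-\infty}^{\infty} t \sin(b t)\, e^{- t^{2}}\, dt = \frac{b}{2} \int_{-\infty}^{\infty} \cos(b t)\, e^{- t^{2}}\, dt,$$
so $I'(b) = - \frac{b}{2}\, I(b)$.

This is a separable first-order ODE; solving with the initial condition $I(0) = \int_{-\infty}^{\infty} - 6 e^{- t^{2}}\,dt = - 6 \sqrt{\pi}$ gives
$$I(b) = - 6 \sqrt{\pi} e^{- \frac{b^{2}}{4}}.$$

Setting $b = \frac{2}{3}$:
$$I = - \frac{6 \sqrt{\pi}}{e^{\frac{1}{9}}}.$$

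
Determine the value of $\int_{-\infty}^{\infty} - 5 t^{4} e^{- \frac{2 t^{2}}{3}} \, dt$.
$- \frac{135 \sqrt{6} \sqrt{\pi}}{32}$

Start from the elementary integral
$$J(a) = \int_{-\infty}^{\infty} - 5 e^{- a t^{2}} \, dt = - \frac{5 \sqrt{\pi}}{\sqrt{a}}.$$

Differentiating under the integral sign brings down a factor of $(-t^2)$:
$$\frac{dJ}{da} = \int_{-\infty}^{\infty} 5 t^{2} e^{- a t^{2}} \, dt = \frac{5 \sqrt{\pi}}{2 a^{\frac{3}{2}}}.$$

Repeating twice in total — each differentiation brings down another $(-t^2)$ — gives
$$\frac{d^{2}J}{da^{2}} = \int_{-\infty}^{\infty} - 5 t^{4} e^{- a t^{2}} \, dt = - \frac{15 \sqrt{\pi}}{4 a^{\frac{5}{2}}},$$
and the integrand here is exactly the target integrand, so $I = - \frac{15 \sqrt{\pi}}{4 a^{\frac{5}{2}}}$.

Setting $a = \frac{2}{3}$:
$$I = - \frac{135 \sqrt{6} \sqrt{\pi}}{32}.$$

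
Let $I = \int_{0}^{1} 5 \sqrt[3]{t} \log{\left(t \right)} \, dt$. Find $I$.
$- \frac{45}{16}$

Start from the elementary integral
$$J(a) = \int_{0}^{1} 5 t^{a} \, dt = \frac{5}{a + 1}.$$

Differentiating under the integral sign brings down a factor of $\ln t$:
$$\frac{dJ}{da} = \int_{0}^{1} 5 t^{a} \log{\left(t \right)} \, dt = - \frac{5}{\left(a + 1\right)^{2}}.$$

The integral on the left is $I$, so $I = - \frac{5}{\left(a + 1\right)^{2}}$.

Setting $a = \frac{1}{3}$:
$$I = - \frac{45}{16}.$$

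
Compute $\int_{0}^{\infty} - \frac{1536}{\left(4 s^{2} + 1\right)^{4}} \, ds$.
$- 120 \pi$

Begin with the known result
$$J(a) = \int_{0}^{\infty} - \frac{6}{a^{2} + s^{2}} \, ds = - \frac{3 \pi}{a}.$$

Differentiating under the integral sign with respect to $a$,
$$\frac{dJ}{da} = \int_{0}^{\infty} \frac{12 a}{\left(a^{2} + s^{2}\right)^{2}} \, ds = \frac{3 \pi}{a^{2}},$$
so $\int_{0}^{\infty} - \frac{6}{\left(a^{2} + s^{2}\right)^{2}} \, ds = - \frac{3 \pi}{2 a^{3}}$.

Repeating — each differentiation of $1/(s^2+a^2)^j$ produces $-2ja/(s^2+a^2)^{j+1}$ — and dividing through by $-2ja$ at each step yields, after $3$ differentiations in total,
$$\int_{0}^{\infty} - \frac{6}{\left(a^{2} + s^{2}\right)^{4}} \, ds = - \frac{15 \pi}{16 a^{7}}.$$

Setting $a = \frac{1}{2}$:
$$I = - 120 \pi.$$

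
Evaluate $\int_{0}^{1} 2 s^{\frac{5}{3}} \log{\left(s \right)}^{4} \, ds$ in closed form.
$\frac{729}{2048}$

Start from the elementary integral
$$J(a) = \int_{0}^{1} 2 s^{a} \, ds = \frac{2}{a + 1}.$$

Differentiating under the integral sign brings down a factor of $\ln s$:
$$\frac{dJ}{da} = \int_{0}^{1} 2 s^{a} \log{\left(s \right)} \, ds = - \frac{2}{\left(a + 1\right)^{2}}.$$

Repeating $4$ times in total — each differentiation brings down another $\ln s$ — gives
$$\frac{d^{4}J}{da^{4}} = \int_{0}^{1} 2 s^{a} \log{\left(s \right)}^{4} \, ds = \frac{48}{\left(a + 1\right)^{5}},$$
and the integrand here is exactly the target integrand, so $I = \frac{48}{\left(a + 1\right)^{5}}$.

Setting $a = \frac{5}{3}$:
$$I = \frac{729}{2048}.$$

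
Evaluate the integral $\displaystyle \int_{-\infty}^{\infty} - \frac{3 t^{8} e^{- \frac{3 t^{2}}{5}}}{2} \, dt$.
$- \frac{21875 \sqrt{15} \sqrt{\pi}}{864}$

Consider the simpler parametrised integral
$$J(a) = \int_{-\infty}^{\infty} - \frac{3 e^{- a t^{2}}}{2} \, dt = - \frac{3 \sqrt{\pi}}{2 \sqrt{a}}.$$

Differentiating under the integral sign brings down a factor of $(-t^2)$:
$$\frac{dJ}{da} = \int_{-\infty}^{\infty} \frac{3 t^{2} e^{- a t^{2}}}{2} \, dt = \frac{3 \sqrt{\pi}}{4 a^{\frac{3}{2}}}.$$

Repeating $4$ times in total — each differentiation brings down another $(-t^2)$ — gives
$$\frac{d^{4}J}{da^{4}} = \int_{-\infty}^{\infty} - \frac{3 t^{8} e^{- a t^{2}}}{2} \, dt = - \frac{315 \sqrt{\pi}}{32 a^{\frac{9}{2}}},$$
and the integrand here is exactly the target integrand, so $I = - \frac{315 \sqrt{\pi}}{32 a^{\frac{9}{2}}}$.

Setting $a = \frac{3}{5}$:
$$I = - \frac{21875 \sqrt{15} \sqrt{\pi}}{864}.$$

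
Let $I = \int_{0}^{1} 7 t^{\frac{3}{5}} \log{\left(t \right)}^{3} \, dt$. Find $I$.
$- \frac{13125}{2048}$

Consider the simpler parametrised integral
$$J(a) = \int_{0}^{1} 7 t^{a} \, dt = \frac{7}{a + 1}.$$

Differentiating under the integral sign brings down a factor of $\ln t$:
$$\frac{dJ}{da} = \int_{0}^{1} 7 t^{a} \log{\left(t \right)} \, dt = - \frac{7}{\left(a + 1\right)^{2}}.$$

Repeating $3$ times in total — each differentiation brings down another $\ln t$ — gives
$$\frac{d^{3}J}{da^{3}} = \int_{0}^{1} 7 t^{a} \log{\left(t \right)}^{3} \, dt = - \frac{42}{\left(a + 1\right)^{4}},$$
and the integrand here is exactly the target integrand, so $I = - \frac{42}{\left(a + 1\right)^{4}}$.

Setting $a = \frac{3}{5}$:
$$I = - \frac{13125}{2048}.$$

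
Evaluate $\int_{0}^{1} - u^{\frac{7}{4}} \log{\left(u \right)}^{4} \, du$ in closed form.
$- \frac{24576}{161051}$

Begin with the known integral
$$J(a) = \int_{0}^{1} - u^{a} \, du = - \frac{1}{a + 1}.$$

Differentiating under the integral sign brings down a factor of $\ln u$:
$$\frac{dJ}{da} = \int_{0}^{1} - u^{a} \log{\left(u \right)} \, du = \frac{1}{\left(a + 1\right)^{2}}.$$

Repeating $4$ times in total — each differentiation brings down another $\ln u$ — gives
$$\frac{d^{4}J}{da^{4}} = \int_{0}^{1} - u^{a} \log{\left(u \right)}^{4} \, du = - \frac{24}{\left(a + 1\right)^{5}},$$
and the integrand here is exactly the target integrand, so $I = - \frac{24}{\left(a + 1\right)^{5}}$.

Setting $a = \frac{7}{4}$:
$$I = - \frac{24576}{161051}.$$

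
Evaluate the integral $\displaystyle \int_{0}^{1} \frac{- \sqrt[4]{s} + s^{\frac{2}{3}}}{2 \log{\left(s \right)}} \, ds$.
$- \frac{\log{\left(3 \right)}}{2} + \log{\left(2 \right)}$

Introduce a parameter $a$ in the exponent: let $I(a) = \int_{0}^{1} \frac{- \sqrt[4]{s} + s^{a}}{2 \log{\left(s \right)}} \, ds$.

Since $\dfrac{\partial}{\partial a}\,s^{a} = s^{a} \ln s$, the $\ln s$ in the denominator cancels and
$$\frac{dI}{da} = \int_{0}^{1} \frac{1}{2} s^{a} \, ds = \frac{1}{2} \left[\frac{s^{a+1}}{a+1}\right]_0^1 = \frac{1}{2 \left(a + 1\right)}.$$

Integrating with respect to $a$ gives $I(a) = \frac{\log{\left(a + 1 \right)}}{2} - \frac{\log{\left(5 \right)}}{2} + \log{\left(2 \right)} + C$.

At $a = \frac{1}{4}$ the integrand is identically $0$, so $I(\frac{1}{4}) = 0$. The closed form gives $0$, hence $C = 0$.

Setting $a = \frac{2}{3}$:
$$I = - \frac{\log{\left(3 \right)}}{2} + \log{\left(2 \right)}.$$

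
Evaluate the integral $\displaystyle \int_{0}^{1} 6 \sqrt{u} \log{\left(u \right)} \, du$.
$- \frac{8}{3}$

Start from the elementary integral
$$J(a) = \int_{0}^{1} 6 u^{a} \, du = \frac{6}{a + 1}.$$

Differentiating under the integral sign brings down a factor of $\ln u$:
$$\frac{dJ}{da} = \int_{0}^{1} 6 u^{a} \log{\left(u \right)} \, du = - \frac{6}{\left(a + 1\right)^{2}}.$$

The integral on the left is $I$, so $I = - \frac{6}{\left(a + 1\right)^{2}}$.

Setting $a = \frac{1}{2}$:
$$I = - \frac{8}{3}.$$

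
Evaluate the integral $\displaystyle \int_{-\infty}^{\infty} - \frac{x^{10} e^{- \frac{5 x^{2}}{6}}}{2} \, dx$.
$- \frac{45927 \sqrt{30} \sqrt{\pi}}{6250}$

Consider the simpler parametrised integral
$$J(a) = \int_{-\infty}^{\infty} - \frac{e^{- a x^{2}}}{2} \, dx = - \frac{\sqrt{\pi}}{2 \sqrt{a}}.$$

Differentiating under the integral sign brings down a factor of $(-x^2)$:
$$\frac{dJ}{da} = \int_{-\infty}^{\infty} \frac{x^{2} e^{- a x^{2}}}{2} \, dx = \frac{\sqrt{\pi}}{4 a^{\frac{3}{2}}}.$$

Repeating $5$ times in total — each differentiation brings down another $(-x^2)$ — gives
$$\frac{d^{5}J}{da^{5}} = \int_{-\infty}^{\infty} \frac{x^{10} e^{- a x^{2}}}{2} \, dx = \frac{945 \sqrt{\pi}}{64 a^{\frac{11}{2}}},$$
and the integrand here is $(-1)^{5}$ times the target integrand, so $I = (-1)^{5}\,\frac{d^{5}J}{da^{5}} = - \frac{945 \sqrt{\pi}}{64 a^{\frac{11}{2}}}$.

Setting $a = \frac{5}{6}$:
$$I = - \frac{45927 \sqrt{30} \sqrt{\pi}}{6250}.$$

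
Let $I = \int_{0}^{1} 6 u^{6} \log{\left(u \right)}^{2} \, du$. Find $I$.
$\frac{12}{343}$

Start from the elementary integral
$$J(a) = \int_{0}^{1} 6 u^{a} \, du = \frac{6}{a + 1}.$$

Differentiating under the integral sign brings down a factor of $\ln u$:
$$\frac{dJ}{da} = \int_{0}^{1} 6 u^{a} \log{\left(u \right)} \, du = - \frac{6}{\left(a + 1\right)^{2}}.$$

Repeating twice in total — each differentiation brings down another $\ln u$ — gives
$$\frac{d^{2}J}{da^{2}} = \int_{0}^{1} 6 u^{a} \log{\left(u \right)}^{2} \, du = \frac{12}{\left(a + 1\right)^{3}},$$
and the integrand here is exactly the target integrand, so $I = \frac{12}{\left(a + 1\right)^{3}}$.

Setting $a = 6$:
$$I = \frac{12}{343}.$$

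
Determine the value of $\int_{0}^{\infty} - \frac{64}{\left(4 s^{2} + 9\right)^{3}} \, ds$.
$- \frac{2 \pi}{81}$

Recall the elementary integral
$$J(a) = \int_{0}^{\infty} - \frac{1}{a^{2} + s^{2}} \, ds = - \frac{\pi}{2 a}.$$

Differentiating under the integral sign with respect to $a$,
$$\frac{dJ}{da} = \int_{0}^{\infty} \frac{2 a}{\left(a^{2} + s^{2}\right)^{2}} \, ds = \frac{\pi}{2 a^{2}},$$
so $\int_{0}^{\infty} - \frac{1}{\left(a^{2} + s^{2}\right)^{2}} \, ds = - \frac{\pi}{4 a^{3}}$.

Repeating — each differentiation of $1/(s^2+a^2)^j$ produces $-2ja/(s^2+a^2)^{j+1}$ — and dividing through by $-2ja$ at each step yields, after $2$ differentiations in total,
$$\int_{0}^{\infty} - \frac{1}{\left(a^{2} + s^{2}\right)^{3}} \, ds = - \frac{3 \pi}{16 a^{5}}.$$

Setting $a = \frac{3}{2}$:
$$I = - \frac{2 \pi}{81}.$$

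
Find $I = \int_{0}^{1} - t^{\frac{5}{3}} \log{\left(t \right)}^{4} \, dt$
$- \frac{729}{4096}$

Start from the elementary integral
$$J(a) = \int_{0}^{1} - t^{a} \, dt = - \frac{1}{a + 1}.$$

Differentiating under the integral sign brings down a factor of $\ln t$:
$$\frac{dJ}{da} = \int_{0}^{1} - t^{a} \log{\left(t \right)} \, dt = \frac{1}{\left(a + 1\right)^{2}}.$$

Repeating $4$ times in total — each differentiation brings down another $\ln t$ — gives
$$\frac{d^{4}J}{da^{4}} = \int_{0}^{1} - t^{a} \log{\left(t \right)}^{4} \, dt = - \frac{24}{\left(a + 1\right)^{5}},$$
and the integrand here is exactly the target integrand, so $I = - \frac{24}{\left(a + 1\right)^{5}}$.

Setting $a = \frac{5}{3}$:
$$I = - \frac{729}{4096}.$$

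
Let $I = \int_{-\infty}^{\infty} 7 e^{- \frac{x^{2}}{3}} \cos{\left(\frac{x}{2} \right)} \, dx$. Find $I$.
$\frac{7 \sqrt{3} \sqrt{\pi}}{e^{\frac{3}{16}}}$

Define $I(b) = \int_{-\infty}^{\infty} 7 e^{- \frac{x^{2}}{3}} \cos{\left(b x \right)} \, dx$.

Differentiating under the integral sign,
$$I'(b) = \int_{-\infty}^{\infty} - 7 x e^{- \frac{x^{2}}{3}} \sin{\left(b x \right)} \, dx.$$

Integrate $\int_{-\infty}^{\infty} x \sin(b x)\, e^{- \frac{x^{2}}{3}}\, dx$ by parts with $u = \sin(b x)$ and $dv = x\, e^{- \frac{x^{2}}{3}}\, dx$, giving $v = - \frac{3 e^{- \frac{x^{2}}{3}}}{2}$. The boundary term vanishes and
$$\int_{-\infty}^{\infty} x \sin(b x)\, e^{- \frac{x^{2}}{3}}\, dx = \frac{3 b}{2} \int_{-\infty}^{\infty} \cos(b x)\, e^{- \frac{x^{2}}{3}}\, dx,$$
so $I'(b) = - \frac{3 b}{2}\, I(b)$.

This is a separable first-order ODE; solving with the initial condition $I(0) = \int_{-\infty}^{\infty} 7 e^{- \frac{x^{2}}{3}}\,dx = 7 \sqrt{3} \sqrt{\pi}$ gives
$$I(b) = 7 \sqrt{3} \sqrt{\pi} e^{- \frac{3 b^{2}}{4}}.$$

Setting $b = \frac{1}{2}$:
$$I = \frac{7 \sqrt{3} \sqrt{\pi}}{e^{\frac{3}{16}}}.$$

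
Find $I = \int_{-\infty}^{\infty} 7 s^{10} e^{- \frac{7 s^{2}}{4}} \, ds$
$\frac{8640 \sqrt{7} \sqrt{\pi}}{2401}$

Begin with the known integral
$$J(a) = \int_{-\infty}^{\infty} 7 e^{- a s^{2}} \, ds = \frac{7 \sqrt{\pi}}{\sqrt{a}}.$$

Differentiating under the integral sign brings down a factor of $(-s^2)$:
$$\frac{dJ}{da} = \int_{-\infty}^{\infty} - 7 s^{2} e^{- a s^{2}} \, ds = - \frac{7 \sqrt{\pi}}{2 a^{\frac{3}{2}}}.$$

Repeating $5$ times in total — each differentiation brings down another $(-s^2)$ — gives
$$\frac{d^{5}J}{da^{5}} = \int_{-\infty}^{\infty} - 7 s^{10} e^{- a s^{2}} \, ds = - \frac{6615 \sqrt{\pi}}{32 a^{\frac{11}{2}}},$$
and the integrand here is $(-1)^{5}$ times the target integrand, so $I = (-1)^{5}\,\frac{d^{5}J}{da^{5}} = \frac{6615 \sqrt{\pi}}{32 a^{\frac{11}{2}}}$.

Setting $a = \frac{7}{4}$:
$$I = \frac{8640 \sqrt{7} \sqrt{\pi}}{2401}.$$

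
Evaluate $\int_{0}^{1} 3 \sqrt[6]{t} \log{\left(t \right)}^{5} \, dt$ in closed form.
$- \frac{16796160}{117649}$

Begin with the known integral
$$J(a) = \int_{0}^{1} 3 t^{a} \, dt = \frac{3}{a + 1}.$$

Differentiating under the integral sign brings down a factor of $\ln t$:
$$\frac{dJ}{da} = \int_{0}^{1} 3 t^{a} \log{\left(t \right)} \, dt = - \frac{3}{\left(a + 1\right)^{2}}.$$

Repeating $5$ times in total — each differentiation brings down another $\ln t$ — gives
$$\frac{d^{5}J}{da^{5}} = \int_{0}^{1} 3 t^{a} \log{\left(t \right)}^{5} \, dt = - \frac{360}{\left(a + 1\right)^{6}},$$
and the integrand here is exactly the target integrand, so $I = - \frac{360}{\left(a + 1\right)^{6}}$.

Setting $a = \frac{1}{6}$:
$$I = - \frac{16796160}{117649}.$$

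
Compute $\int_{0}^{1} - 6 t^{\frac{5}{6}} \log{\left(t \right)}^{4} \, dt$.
$- \frac{1119744}{161051}$

Begin with the known integral
$$J(a) = \int_{0}^{1} - 6 t^{a} \, dt = - \frac{6}{a + 1}.$$

Differentiating under the integral sign brings down a factor of $\ln t$:
$$\frac{dJ}{da} = \int_{0}^{1} - 6 t^{a} \log{\left(t \right)} \, dt = \frac{6}{\left(a + 1\right)^{2}}.$$

Repeating $4$ times in total — each differentiation brings down another $\ln t$ — gives
$$\frac{d^{4}J}{da^{4}} = \int_{0}^{1} - 6 t^{a} \log{\left(t \right)}^{4} \, dt = - \frac{144}{\left(a + 1\right)^{5}},$$
and the integrand here is exactly the target integrand, so $I = - \frac{144}{\left(a + 1\right)^{5}}$.

Setting $a = \frac{5}{6}$:
$$I = - \frac{1119744}{161051}.$$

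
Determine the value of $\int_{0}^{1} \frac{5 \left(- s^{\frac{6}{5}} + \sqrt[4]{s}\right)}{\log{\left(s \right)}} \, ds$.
$\log{\left(\frac{9765625}{164916224} \right)}$

Introduce a parameter $a$ in the exponent: let $I(a) = \int_{0}^{1} \frac{5 \left(- s^{\frac{6}{5}} + s^{a}\right)}{\log{\left(s \right)}} \, ds$.

Since $\dfrac{\partial}{\partial a}\,s^{a} = s^{a} \ln s$, the $\ln s$ in the denominator cancels and
$$\frac{dI}{da} = \int_{0}^{1} 5 s^{a} \, ds = 5 \left[\frac{s^{a+1}}{a+1}\right]_0^1 = \frac{5}{a + 1}.$$

Integrating with respect to $a$ gives $I(a) = \log{\left(\frac{3125 \left(a + 1\right)^{5}}{161051} \right)} + C$.

At $a = \frac{6}{5}$ the integrand is identically $0$, so $I(\frac{6}{5}) = 0$. The closed form gives $0$, hence $C = 0$.

Setting $a = \frac{1}{4}$:
$$I = \log{\left(\frac{9765625}{164916224} \right)}.$$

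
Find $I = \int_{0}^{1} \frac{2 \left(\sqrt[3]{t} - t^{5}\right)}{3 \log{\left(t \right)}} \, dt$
$\log{\left(\frac{6^{\frac{2}{3}}}{9} \right)}$

Replace the exponent $\frac{1}{3}$ by a parameter $a$: let $I(a) = \int_{0}^{1} \frac{2 \left(- t^{5} + t^{a}\right)}{3 \log{\left(t \right)}} \, dt$.

Since $\dfrac{\partial}{\partial a}\,t^{a} = t^{a} \ln t$, the $\ln t$ in the denominator cancels and
$$\frac{dI}{da} = \int_{0}^{1} \frac{2}{3} t^{a} \, dt = \frac{2}{3} \left[\frac{t^{a+1}}{a+1}\right]_0^1 = \frac{2}{3 \left(a + 1\right)}.$$

Integrating with respect to $a$ gives $I(a) = \frac{2 \log{\left(a + 1 \right)}}{3} - \frac{2 \log{\left(6 \right)}}{3} + C$.

At $a = 5$ the integrand is identically $0$, so $I(5) = 0$. The closed form gives $0$, hence $C = 0$.

Setting $a = \frac{1}{3}$:
$$I = \log{\left(\frac{6^{\frac{2}{3}}}{9} \right)}.$$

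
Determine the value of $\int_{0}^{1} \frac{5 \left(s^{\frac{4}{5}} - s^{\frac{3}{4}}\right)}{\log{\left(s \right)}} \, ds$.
$\log{\left(\frac{60466176}{52521875} \right)}$

Replace the exponent $\frac{4}{5}$ by a parameter $a$: let $I(a) = \int_{0}^{1} \frac{5 \left(- s^{\frac{3}{4}} + s^{a}\right)}{\log{\left(s \right)}} \, ds$.

Since $\dfrac{\partial}{\partial a}\,s^{a} = s^{a} \ln s$, the $\ln s$ in the denominator cancels and
$$\frac{dI}{da} = \int_{0}^{1} 5 s^{a} \, ds = 5 \left[\frac{s^{a+1}}{a+1}\right]_0^1 = \frac{5}{a + 1}.$$

Integrating with respect to $a$ gives $I(a) = \log{\left(\frac{1024 \left(a + 1\right)^{5}}{16807} \right)} + C$.

At $a = \frac{3}{4}$ the integrand is identically $0$, so $I(\frac{3}{4}) = 0$. The closed form gives $0$, hence $C = 0$.

Setting $a = \frac{4}{5}$:
$$I = \log{\left(\frac{60466176}{52521875} \right)}.$$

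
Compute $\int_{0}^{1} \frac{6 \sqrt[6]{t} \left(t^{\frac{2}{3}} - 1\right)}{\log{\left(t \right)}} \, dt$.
$\log{\left(\frac{1771561}{117649} \right)}$

Introduce a parameter $a$ in the exponent: let $I(a) = \int_{0}^{1} \frac{6 \left(- \sqrt[6]{t} + t^{a}\right)}{\log{\left(t \right)}} \, dt$.

Since $\dfrac{\partial}{\partial a}\,t^{a} = t^{a} \ln t$, the $\ln t$ in the denominator cancels and
$$\frac{dI}{da} = \int_{0}^{1} 6 t^{a} \, dt = 6 \left[\frac{t^{a+1}}{a+1}\right]_0^1 = \frac{6}{a + 1}.$$

Integrating with respect to $a$ gives $I(a) = \log{\left(\frac{46656 \left(a + 1\right)^{6}}{117649} \right)} + C$.

At $a = \frac{1}{6}$ the integrand is identically $0$, so $I(\frac{1}{6}) = 0$. The closed form gives $0$, hence $C = 0$.

Setting $a = \frac{5}{6}$:
$$I = \log{\left(\frac{1771561}{117649} \right)}.$$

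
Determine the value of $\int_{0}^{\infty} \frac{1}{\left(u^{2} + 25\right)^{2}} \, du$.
$\frac{\pi}{500}$

Recall the elementary integral
$$J(a) = \int_{0}^{\infty} \frac{1}{a^{2} + u^{2}} \, du = \frac{\pi}{2 a}.$$

Differentiating under the integral sign with respect to $a$,
$$\frac{dJ}{da} = \int_{0}^{\infty} - \frac{2 a}{\left(a^{2} + u^{2}\right)^{2}} \, du = - \frac{\pi}{2 a^{2}},$$
so $\int_{0}^{\infty} \frac{1}{\left(a^{2} + u^{2}\right)^{2}} \, du = \frac{\pi}{4 a^{3}}$.

Setting $a = 5$:
$$I = \frac{\pi}{500}.$$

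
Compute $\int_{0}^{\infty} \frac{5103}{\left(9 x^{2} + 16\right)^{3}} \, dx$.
$\frac{5103 \pi}{16384}$

Start from the standard arctangent integral
$$J(a) = \int_{0}^{\infty} \frac{7}{a^{2} + x^{2}} \, dx = \frac{7 \pi}{2 a}.$$

Differentiating under the integral sign with respect to $a$,
$$\frac{dJ}{da} = \int_{0}^{\infty} - \frac{14 a}{\left(a^{2} + x^{2}\right)^{2}} \, dx = - \frac{7 \pi}{2 a^{2}},$$
so $\int_{0}^{\infty} \frac{7}{\left(a^{2} + x^{2}\right)^{2}} \, dx = \frac{7 \pi}{4 a^{3}}$.

Repeating — each differentiation of $1/(x^2+a^2)^j$ produces $-2ja/(x^2+a^2)^{j+1}$ — and dividing through by $-2ja$ at each step yields, after $2$ differentiations in total,
$$\int_{0}^{\infty} \frac{7}{\left(a^{2} + x^{2}\right)^{3}} \, dx = \frac{21 \pi}{16 a^{5}}.$$

Setting $a = \frac{4}{3}$:
$$I = \frac{5103 \pi}{16384}.$$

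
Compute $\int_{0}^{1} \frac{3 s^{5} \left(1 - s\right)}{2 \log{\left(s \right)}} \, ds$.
$\log{\left(\frac{6 \sqrt{42}}{49} \right)}$

Introduce a parameter $a$ in the exponent: let $I(a) = \int_{0}^{1} \frac{3 \left(- s^{6} + s^{a}\right)}{2 \log{\left(s \right)}} \, ds$.

Since $\dfrac{\partial}{\partial a}\,s^{a} = s^{a} \ln s$, the $\ln s$ in the denominator cancels and
$$\frac{dI}{da} = \int_{0}^{1} \frac{3}{2} s^{a} \, ds = \frac{3}{2} \left[\frac{s^{a+1}}{a+1}\right]_0^1 = \frac{3}{2 \left(a + 1\right)}.$$

Integrating with respect to $a$ gives $I(a) = \frac{3 \log{\left(a + 1 \right)}}{2} - \frac{3 \log{\left(7 \right)}}{2} + C$.

At $a = 6$ the integrand is identically $0$, so $I(6) = 0$. The closed form gives $0$, hence $C = 0$.

Setting $a = 5$:
$$I = \log{\left(\frac{6 \sqrt{42}}{49} \right)}.$$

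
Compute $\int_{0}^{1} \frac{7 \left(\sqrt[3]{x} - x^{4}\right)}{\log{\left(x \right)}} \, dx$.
$\log{\left(\frac{16384}{170859375} \right)}$

Introduce a parameter $a$ in the exponent: let $I(a) = \int_{0}^{1} \frac{7 \left(- x^{4} + x^{a}\right)}{\log{\left(x \right)}} \, dx$.

Since $\dfrac{\partial}{\partial a}\,x^{a} = x^{a} \ln x$, the $\ln x$ in the denominator cancels and
$$\frac{dI}{da} = \int_{0}^{1} 7 x^{a} \, dx = 7 \left[\frac{x^{a+1}}{a+1}\right]_0^1 = \frac{7}{a + 1}.$$

Integrating with respect to $a$ gives $I(a) = \log{\left(\frac{\left(a + 1\right)^{7}}{78125} \right)} + C$.

At $a = 4$ the integrand is identically $0$, so $I(4) = 0$. The closed form gives $0$, hence $C = 0$.

Setting $a = \frac{1}{3}$:
$$I = \log{\left(\frac{16384}{170859375} \right)}.$$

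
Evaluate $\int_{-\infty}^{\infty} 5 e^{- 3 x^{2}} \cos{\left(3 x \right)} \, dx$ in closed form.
$\frac{5 \sqrt{3} \sqrt{\pi}}{3 e^{\frac{3}{4}}}$

Treat the cosine frequency as a parameter and define $I(b) = \int_{-\infty}^{\infty} 5 e^{- 3 x^{2}} \cos{\left(b x \right)} \, dx$.

Differentiating under the integral sign,
$$I'(b) = \int_{-\infty}^{\infty} - 5 x e^{- 3 x^{2}} \sin{\left(b x \right)} \, dx.$$

Integrate $\int_{-\infty}^{\infty} x \sin(b x)\, e^{- 3 x^{2}}\, dx$ by parts with $u = \sin(b x)$ and $dv = x\, e^{- 3 x^{2}}\, dx$, giving $v = - \frac{e^{- 3 x^{2}}}{6}$. The boundary term vanishes and
$$\int_{-\infty}^{\infty} x \sin(b x)\, e^{- 3 x^{2}}\, dx = \frac{b}{6} \int_{-\infty}^{\infty} \cos(b x)\, e^{- 3 x^{2}}\, dx,$$
so $I'(b) = - \frac{b}{6}\, I(b)$.

This is a separable first-order ODE; solving with the initial condition $I(0) = \int_{-\infty}^{\infty} 5 e^{- 3 x^{2}}\,dx = \frac{5 \sqrt{3} \sqrt{\pi}}{3}$ gives
$$I(b) = \frac{5 \sqrt{3} \sqrt{\pi} e^{- \frac{b^{2}}{12}}}{3}.$$

Setting $b = 3$:
$$I = \frac{5 \sqrt{3} \sqrt{\pi}}{3 e^{\frac{3}{4}}}.$$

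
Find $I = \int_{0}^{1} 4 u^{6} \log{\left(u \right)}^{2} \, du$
$\frac{8}{343}$

Consider the simpler parametrised integral
$$J(a) = \int_{0}^{1} 4 u^{a} \, du = \frac{4}{a + 1}.$$

Differentiating under the integral sign brings down a factor of $\ln u$:
$$\frac{dJ}{da} = \int_{0}^{1} 4 u^{a} \log{\left(u \right)} \, du = - \frac{4}{\left(a + 1\right)^{2}}.$$

Repeating twice in total — each differentiation brings down another $\ln u$ — gives
$$\frac{d^{2}J}{da^{2}} = \int_{0}^{1} 4 u^{a} \log{\left(u \right)}^{2} \, du = \frac{8}{\left(a + 1\right)^{3}},$$
and the integrand here is exactly the target integrand, so $I = \frac{8}{\left(a + 1\right)^{3}}$.

Setting $a = 6$:
$$I = \frac{8}{343}.$$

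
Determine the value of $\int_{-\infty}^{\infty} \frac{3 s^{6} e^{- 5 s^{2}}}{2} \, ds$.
$\frac{9 \sqrt{5} \sqrt{\pi}}{2000}$

Consider the simpler parametrised integral
$$J(a) = \int_{-\infty}^{\infty} \frac{3 e^{- a s^{2}}}{2} \, ds = \frac{3 \sqrt{\pi}}{2 \sqrt{a}}.$$

Differentiating under the integral sign brings down a factor of $(-s^2)$:
$$\frac{dJ}{da} = \int_{-\infty}^{\infty} - \frac{3 s^{2} e^{- a s^{2}}}{2} \, ds = - \frac{3 \sqrt{\pi}}{4 a^{\frac{3}{2}}}.$$

Repeating $3$ times in total — each differentiation brings down another $(-s^2)$ — gives
$$\frac{d^{3}J}{da^{3}} = \int_{-\infty}^{\infty} - \frac{3 s^{6} e^{- a s^{2}}}{2} \, ds = - \frac{45 \sqrt{\pi}}{16 a^{\frac{7}{2}}},$$
and the integrand here is $(-1)^{3}$ times the target integrand, so $I = (-1)^{3}\,\frac{d^{3}J}{da^{3}} = \frac{45 \sqrt{\pi}}{16 a^{\frac{7}{2}}}$.

Setting $a = 5$:
$$I = \frac{9 \sqrt{5} \sqrt{\pi}}{2000}.$$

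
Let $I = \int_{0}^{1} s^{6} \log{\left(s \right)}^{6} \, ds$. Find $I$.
$\frac{720}{823543}$

Start from the elementary integral
$$J(a) = \int_{0}^{1} s^{a} \, ds = \frac{1}{a + 1}.$$

Differentiating under the integral sign brings down a factor of $\ln s$:
$$\frac{dJ}{da} = \int_{0}^{1} s^{a} \log{\left(s \right)} \, ds = - \frac{1}{\left(a + 1\right)^{2}}.$$

Repeating $6$ times in total — each differentiation brings down another $\ln s$ — gives
$$\frac{d^{6}J}{da^{6}} = \int_{0}^{1} s^{a} \log{\left(s \right)}^{6} \, ds = \frac{720}{\left(a + 1\right)^{7}},$$
and the integrand here is exactly the target integrand, so $I = \frac{720}{\left(a + 1\right)^{7}}$.

Setting $a = 6$:
$$I = \frac{720}{823543}.$$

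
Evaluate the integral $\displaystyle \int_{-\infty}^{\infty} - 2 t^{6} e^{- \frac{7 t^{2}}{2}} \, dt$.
$- \frac{30 \sqrt{14} \sqrt{\pi}}{2401}$

Start from the elementary integral
$$J(a) = \int_{-\infty}^{\infty} - 2 e^{- a t^{2}} \, dt = - \frac{2 \sqrt{\pi}}{\sqrt{a}}.$$

Differentiating under the integral sign brings down a factor of $(-t^2)$:
$$\frac{dJ}{da} = \int_{-\infty}^{\infty} 2 t^{2} e^{- a t^{2}} \, dt = \frac{\sqrt{\pi}}{a^{\frac{3}{2}}}.$$

Repeating $3$ times in total — each differentiation brings down another $(-t^2)$ — gives
$$\frac{d^{3}J}{da^{3}} = \int_{-\infty}^{\infty} 2 t^{6} e^{- a t^{2}} \, dt = \frac{15 \sqrt{\pi}}{4 a^{\frac{7}{2}}},$$
and the integrand here is $(-1)^{3}$ times the target integrand, so $I = (-1)^{3}\,\frac{d^{3}J}{da^{3}} = - \frac{15 \sqrt{\pi}}{4 a^{\frac{7}{2}}}$.

Setting $a = \frac{7}{2}$:
$$I = - \frac{30 \sqrt{14} \sqrt{\pi}}{2401}.$$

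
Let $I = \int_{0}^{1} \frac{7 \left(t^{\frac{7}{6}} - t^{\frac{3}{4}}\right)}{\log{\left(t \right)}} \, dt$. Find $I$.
$\log{\left(\frac{8031810176}{1801088541} \right)}$

Consider the one-parameter family: let $I(a) = \int_{0}^{1} \frac{7 \left(- t^{\frac{3}{4}} + t^{a}\right)}{\log{\left(t \right)}} \, dt$.

Since $\dfrac{\partial}{\partial a}\,t^{a} = t^{a} \ln t$, the $\ln t$ in the denominator cancels and
$$\frac{dI}{da} = \int_{0}^{1} 7 t^{a} \, dt = 7 \left[\frac{t^{a+1}}{a+1}\right]_0^1 = \frac{7}{a + 1}.$$

Integrating with respect to $a$ gives $I(a) = \log{\left(\frac{16384 \left(a + 1\right)^{7}}{823543} \right)} + C$.

At $a = \frac{3}{4}$ the integrand is identically $0$, so $I(\frac{3}{4}) = 0$. The closed form gives $0$, hence $C = 0$.

Setting $a = \frac{7}{6}$:
$$I = \log{\left(\frac{8031810176}{1801088541} \right)}.$$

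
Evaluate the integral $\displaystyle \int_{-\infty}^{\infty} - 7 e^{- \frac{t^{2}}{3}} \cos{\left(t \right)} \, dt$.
$- \frac{7 \sqrt{3} \sqrt{\pi}}{e^{\frac{3}{4}}}$

Treat the cosine frequency as a parameter and define $I(b) = \int_{-\infty}^{\infty} - 7 e^{- \frac{t^{2}}{3}} \cos{\left(b t \right)} \, dt$.

Differentiating under the integral sign,
$$I'(b) = \int_{-\infty}^{\infty} 7 t e^{- \frac{t^{2}}{3}} \sin{\left(b t \right)} \, dt.$$

Integrate $\int_{-\infty}^{\infty} t \sin(b t)\, e^{- \frac{t^{2}}{3}}\, dt$ by parts with $u = \sin(b t)$ and $dv = t\, e^{- \frac{t^{2}}{3}}\, dt$, giving $v = - \frac{3 e^{- \frac{t^{2}}{3}}}{2}$. The boundary term vanishes and
$$\int_{-\infty}^{\infty} t \sin(b t)\, e^{- \frac{t^{2}}{3}}\, dt = \frac{3 b}{2} \int_{-\infty}^{\infty} \cos(b t)\, e^{- \frac{t^{2}}{3}}\, dt,$$
so $I'(b) = - \frac{3 b}{2}\, I(b)$.

This is a separable first-order ODE; solving with the initial condition $I(0) = \int_{-\infty}^{\infty} - 7 e^{- \frac{t^{2}}{3}}\,dt = - 7 \sqrt{3} \sqrt{\pi}$ gives
$$I(b) = - 7 \sqrt{3} \sqrt{\pi} e^{- \frac{3 b^{2}}{4}}.$$

Setting $b = 1$:
$$I = - \frac{7 \sqrt{3} \sqrt{\pi}}{e^{\frac{3}{4}}}.$$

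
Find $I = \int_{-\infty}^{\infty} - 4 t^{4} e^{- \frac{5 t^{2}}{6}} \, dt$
$- \frac{108 \sqrt{30} \sqrt{\pi}}{125}$

Begin with the known integral
$$J(a) = \int_{-\infty}^{\infty} - 4 e^{- a t^{2}} \, dt = - \frac{4 \sqrt{\pi}}{\sqrt{a}}.$$

Differentiating under the integral sign brings down a factor of $(-t^2)$:
$$\frac{dJ}{da} = \int_{-\infty}^{\infty} 4 t^{2} e^{- a t^{2}} \, dt = \frac{2 \sqrt{\pi}}{a^{\frac{3}{2}}}.$$

Repeating twice in total — each differentiation brings down another $(-t^2)$ — gives
$$\frac{d^{2}J}{da^{2}} = \int_{-\infty}^{\infty} - 4 t^{4} e^{- a t^{2}} \, dt = - \frac{3 \sqrt{\pi}}{a^{\frac{5}{2}}},$$
and the integrand here is exactly the target integrand, so $I = - \frac{3 \sqrt{\pi}}{a^{\frac{5}{2}}}$.

Setting $a = \frac{5}{6}$:
$$I = - \frac{108 \sqrt{30} \sqrt{\pi}}{125}.$$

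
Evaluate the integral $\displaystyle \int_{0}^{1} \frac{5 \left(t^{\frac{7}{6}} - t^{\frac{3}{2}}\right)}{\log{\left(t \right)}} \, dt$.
$- \log{\left(\frac{759375}{371293} \right)}$

Introduce a parameter $a$ in the exponent: let $I(a) = \int_{0}^{1} \frac{5 \left(t^{\frac{7}{6}} - t^{a}\right)}{\log{\left(t \right)}} \, dt$.

Since $\dfrac{\partial}{\partial a}\,t^{a} = t^{a} \ln t$, the $\ln t$ in the denominator cancels and
$$\frac{dI}{da} = \int_{0}^{1} -5 t^{a} \, dt = -5 \left[\frac{t^{a+1}}{a+1}\right]_0^1 = - \frac{5}{a + 1}.$$

Integrating with respect to $a$ gives $I(a) = - \log{\left(\frac{7776 \left(a + 1\right)^{5}}{371293} \right)} + C$.

At $a = \frac{7}{6}$ the integrand is identically $0$, so $I(\frac{7}{6}) = 0$. The closed form gives $0$, hence $C = 0$.

Setting $a = \frac{3}{2}$:
$$I = - \log{\left(\frac{759375}{371293} \right)}.$$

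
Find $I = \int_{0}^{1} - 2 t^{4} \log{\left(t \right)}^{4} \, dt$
$- \frac{48}{3125}$

Begin with the known integral
$$J(a) = \int_{0}^{1} - 2 t^{a} \, dt = - \frac{2}{a + 1}.$$

Differentiating under the integral sign brings down a factor of $\ln t$:
$$\frac{dJ}{da} = \int_{0}^{1} - 2 t^{a} \log{\left(t \right)} \, dt = \frac{2}{\left(a + 1\right)^{2}}.$$

Repeating $4$ times in total — each differentiation brings down another $\ln t$ — gives
$$\frac{d^{4}J}{da^{4}} = \int_{0}^{1} - 2 t^{a} \log{\left(t \right)}^{4} \, dt = - \frac{48}{\left(a + 1\right)^{5}},$$
and the integrand here is exactly the target integrand, so $I = - \frac{48}{\left(a + 1\right)^{5}}$.

Setting $a = 4$:
$$I = - \frac{48}{3125}.$$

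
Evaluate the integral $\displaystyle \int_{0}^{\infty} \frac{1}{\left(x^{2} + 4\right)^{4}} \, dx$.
$\frac{5 \pi}{4096}$

Recall the elementary integral
$$J(a) = \int_{0}^{\infty} \frac{1}{a^{2} + x^{2}} \, dx = \frac{\pi}{2 a}.$$

Differentiating under the integral sign with respect to $a$,
$$\frac{dJ}{da} = \int_{0}^{\infty} - \frac{2 a}{\left(a^{2} + x^{2}\right)^{2}} \, dx = - \frac{\pi}{2 a^{2}},$$
so $\int_{0}^{\infty} \frac{1}{\left(a^{2} + x^{2}\right)^{2}} \, dx = \frac{\pi}{4 a^{3}}$.

Repeating — each differentiation of $1/(x^2+a^2)^j$ produces $-2ja/(x^2+a^2)^{j+1}$ — and dividing through by $-2ja$ at each step yields, after $3$ differentiations in total,
$$\int_{0}^{\infty} \frac{1}{\left(a^{2} + x^{2}\right)^{4}} \, dx = \frac{5 \pi}{32 a^{7}}.$$

Setting $a = 2$:
$$I = \frac{5 \pi}{4096}.$$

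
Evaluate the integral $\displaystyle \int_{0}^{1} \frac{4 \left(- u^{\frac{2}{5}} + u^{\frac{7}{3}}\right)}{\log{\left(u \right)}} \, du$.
$- \log{\left(\frac{194481}{6250000} \right)}$

Introduce a parameter $a$ in the exponent: let $I(a) = \int_{0}^{1} \frac{4 \left(u^{\frac{7}{3}} - u^{a}\right)}{\log{\left(u \right)}} \, du$.

Since $\dfrac{\partial}{\partial a}\,u^{a} = u^{a} \ln u$, the $\ln u$ in the denominator cancels and
$$\frac{dI}{da} = \int_{0}^{1} -4 u^{a} \, du = -4 \left[\frac{u^{a+1}}{a+1}\right]_0^1 = - \frac{4}{a + 1}.$$

Integrating with respect to $a$ gives $I(a) = - \log{\left(\frac{81 \left(a + 1\right)^{4}}{10000} \right)} + C$.

At $a = \frac{7}{3}$ the integrand is identically $0$, so $I(\frac{7}{3}) = 0$. The closed form gives $0$, hence $C = 0$.

Setting $a = \frac{2}{5}$:
$$I = - \log{\left(\frac{194481}{6250000} \right)}.$$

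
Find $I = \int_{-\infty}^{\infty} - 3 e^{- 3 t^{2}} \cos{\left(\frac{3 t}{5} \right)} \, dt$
$- \frac{\sqrt{3} \sqrt{\pi}}{e^{\frac{3}{100}}}$

Treat the cosine frequency as a parameter and define $I(b) = \int_{-\infty}^{\infty} - 3 e^{- 3 t^{2}} \cos{\left(b t \right)} \, dt$.

Differentiating under the integral sign,
$$I'(b) = \int_{-\infty}^{\infty} 3 t e^{- 3 t^{2}} \sin{\left(b t \right)} \, dt.$$

Integrate $\int_{-\infty}^{\infty} t \sin(b t)\, e^{- 3 t^{2}}\, dt$ by parts with $u = \sin(b t)$ and $dv = t\, e^{- 3 t^{2}}\, dt$, giving $v = - \frac{e^{- 3 t^{2}}}{6}$. The boundary term vanishes and
$$\int_{-\infty}^{\infty} t \sin(b t)\, e^{- 3 t^{2}}\, dt = \frac{b}{6} \int_{-\infty}^{\infty} \cos(b t)\, e^{- 3 t^{2}}\, dt,$$
so $I'(b) = - \frac{b}{6}\, I(b)$.

This is a separable first-order ODE; solving with the initial condition $I(0) = \int_{-\infty}^{\infty} - 3 e^{- 3 t^{2}}\,dt = - \sqrt{3} \sqrt{\pi}$ gives
$$I(b) = - \sqrt{3} \sqrt{\pi} e^{- \frac{b^{2}}{12}}.$$

Setting $b = \frac{3}{5}$:
$$I = - \frac{\sqrt{3} \sqrt{\pi}}{e^{\frac{3}{100}}}.$$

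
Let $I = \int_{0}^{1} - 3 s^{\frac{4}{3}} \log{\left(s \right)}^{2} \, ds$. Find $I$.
$- \frac{162}{343}$

Start from the elementary integral
$$J(a) = \int_{0}^{1} - 3 s^{a} \, ds = - \frac{3}{a + 1}.$$

Differentiating under the integral sign brings down a factor of $\ln s$:
$$\frac{dJ}{da} = \int_{0}^{1} - 3 s^{a} \log{\left(s \right)} \, ds = \frac{3}{\left(a + 1\right)^{2}}.$$

Repeating twice in total — each differentiation brings down another $\ln s$ — gives
$$\frac{d^{2}J}{da^{2}} = \int_{0}^{1} - 3 s^{a} \log{\left(s \right)}^{2} \, ds = - \frac{6}{\left(a + 1\right)^{3}},$$
and the integrand here is exactly the target integrand, so $I = - \frac{6}{\left(a + 1\right)^{3}}$.

Setting $a = \frac{4}{3}$:
$$I = - \frac{162}{343}.$$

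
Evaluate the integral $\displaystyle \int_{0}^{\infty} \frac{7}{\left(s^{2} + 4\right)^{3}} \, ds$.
$\frac{21 \pi}{512}$

Start from the standard arctangent integral
$$J(a) = \int_{0}^{\infty} \frac{7}{a^{2} + s^{2}} \, ds = \frac{7 \pi}{2 a}.$$

Differentiating under the integral sign with respect to $a$,
$$\frac{dJ}{da} = \int_{0}^{\infty} - \frac{14 a}{\left(a^{2} + s^{2}\right)^{2}} \, ds = - \frac{7 \pi}{2 a^{2}},$$
so $\int_{0}^{\infty} \frac{7}{\left(a^{2} + s^{2}\right)^{2}} \, ds = \frac{7 \pi}{4 a^{3}}$.

Repeating — each differentiation of $1/(s^2+a^2)^j$ produces $-2ja/(s^2+a^2)^{j+1}$ — and dividing through by $-2ja$ at each step yields, after $2$ differentiations in total,
$$\int_{0}^{\infty} \frac{7}{\left(a^{2} + s^{2}\right)^{3}} \, ds = \frac{21 \pi}{16 a^{5}}.$$

Setting $a = 2$:
$$I = \frac{21 \pi}{512}.$$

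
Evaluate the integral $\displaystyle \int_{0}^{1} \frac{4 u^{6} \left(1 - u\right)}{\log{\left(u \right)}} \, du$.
$\log{\left(\frac{2401}{4096} \right)}$

Introduce a parameter $a$ in the exponent: let $I(a) = \int_{0}^{1} \frac{4 \left(- u^{7} + u^{a}\right)}{\log{\left(u \right)}} \, du$.

Since $\dfrac{\partial}{\partial a}\,u^{a} = u^{a} \ln u$, the $\ln u$ in the denominator cancels and
$$\frac{dI}{da} = \int_{0}^{1} 4 u^{a} \, du = 4 \left[\frac{u^{a+1}}{a+1}\right]_0^1 = \frac{4}{a + 1}.$$

Integrating with respect to $a$ gives $I(a) = \log{\left(\frac{\left(a + 1\right)^{4}}{4096} \right)} + C$.

At $a = 7$ the integrand is identically $0$, so $I(7) = 0$. The closed form gives $0$, hence $C = 0$.

Setting $a = 6$:
$$I = \log{\left(\frac{2401}{4096} \right)}.$$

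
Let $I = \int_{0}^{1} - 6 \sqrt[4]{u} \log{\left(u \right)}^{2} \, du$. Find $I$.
$- \frac{768}{125}$

Begin with the known integral
$$J(a) = \int_{0}^{1} - 6 u^{a} \, du = - \frac{6}{a + 1}.$$

Differentiating under the integral sign brings down a factor of $\ln u$:
$$\frac{dJ}{da} = \int_{0}^{1} - 6 u^{a} \log{\left(u \right)} \, du = \frac{6}{\left(a + 1\right)^{2}}.$$

Repeating twice in total — each differentiation brings down another $\ln u$ — gives
$$\frac{d^{2}J}{da^{2}} = \int_{0}^{1} - 6 u^{a} \log{\left(u \right)}^{2} \, du = - \frac{12}{\left(a + 1\right)^{3}},$$
and the integrand here is exactly the target integrand, so $I = - \frac{12}{\left(a + 1\right)^{3}}$.

Setting $a = \frac{1}{4}$:
$$I = - \frac{768}{125}.$$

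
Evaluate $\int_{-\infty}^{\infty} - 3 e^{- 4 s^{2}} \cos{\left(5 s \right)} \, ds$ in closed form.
$- \frac{3 \sqrt{\pi}}{2 e^{\frac{25}{16}}}$

Treat the cosine frequency as a parameter and define $I(b) = \int_{-\infty}^{\infty} - 3 e^{- 4 s^{2}} \cos{\left(b s \right)} \, ds$.

Differentiating under the integral sign,
$$I'(b) = \int_{-\infty}^{\infty} 3 s e^{- 4 s^{2}} \sin{\left(b s \right)} \, ds.$$

Integrate $\int_{-\infty}^{\infty} s \sin(b s)\, e^{- 4 s^{2}}\, ds$ by parts with $u = \sin(b s)$ and $dv = s\, e^{- 4 s^{2}}\, ds$, giving $v = - \frac{e^{- 4 s^{2}}}{8}$. The boundary term vanishes and
$$\int_{-\infty}^{\infty} s \sin(b s)\, e^{- 4 s^{2}}\, ds = \frac{b}{8} \int_{-\infty}^{\infty} \cos(b s)\, e^{- 4 s^{2}}\, ds,$$
so $I'(b) = - \frac{b}{8}\, I(b)$.

This is a separable first-order ODE; solving with the initial condition $I(0) = \int_{-\infty}^{\infty} - 3 e^{- 4 s^{2}}\,ds = - \frac{3 \sqrt{\pi}}{2}$ gives
$$I(b) = - \frac{3 \sqrt{\pi} e^{- \frac{b^{2}}{16}}}{2}.$$

Setting $b = 5$:
$$I = - \frac{3 \sqrt{\pi}}{2 e^{\frac{25}{16}}}.$$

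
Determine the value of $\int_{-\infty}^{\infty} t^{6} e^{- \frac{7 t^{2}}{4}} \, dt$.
$\frac{240 \sqrt{7} \sqrt{\pi}}{2401}$

Start from the elementary integral
$$J(a) = \int_{-\infty}^{\infty} e^{- a t^{2}} \, dt = \frac{\sqrt{\pi}}{\sqrt{a}}.$$

Differentiating under the integral sign brings down a factor of $(-t^2)$:
$$\frac{dJ}{da} = \int_{-\infty}^{\infty} - t^{2} e^{- a t^{2}} \, dt = - \frac{\sqrt{\pi}}{2 a^{\frac{3}{2}}}.$$

Repeating $3$ times in total — each differentiation brings down another $(-t^2)$ — gives
$$\frac{d^{3}J}{da^{3}} = \int_{-\infty}^{\infty} - t^{6} e^{- a t^{2}} \, dt = - \frac{15 \sqrt{\pi}}{8 a^{\frac{7}{2}}},$$
and the integrand here is $(-1)^{3}$ times the target integrand, so $I = (-1)^{3}\,\frac{d^{3}J}{da^{3}} = \frac{15 \sqrt{\pi}}{8 a^{\frac{7}{2}}}$.

Setting $a = \frac{7}{4}$:
$$I = \frac{240 \sqrt{7} \sqrt{\pi}}{2401}.$$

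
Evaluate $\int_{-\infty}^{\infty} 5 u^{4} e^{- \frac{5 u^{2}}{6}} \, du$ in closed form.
$\frac{27 \sqrt{30} \sqrt{\pi}}{25}$

Start from the elementary integral
$$J(a) = \int_{-\infty}^{\infty} 5 e^{- a u^{2}} \, du = \frac{5 \sqrt{\pi}}{\sqrt{a}}.$$

Differentiating under the integral sign brings down a factor of $(-u^2)$:
$$\frac{dJ}{da} = \int_{-\infty}^{\infty} - 5 u^{2} e^{- a u^{2}} \, du = - \frac{5 \sqrt{\pi}}{2 a^{\frac{3}{2}}}.$$

Repeating twice in total — each differentiation brings down another $(-u^2)$ — gives
$$\frac{d^{2}J}{da^{2}} = \int_{-\infty}^{\infty} 5 u^{4} e^{- a u^{2}} \, du = \frac{15 \sqrt{\pi}}{4 a^{\frac{5}{2}}},$$
and the integrand here is exactly the target integrand, so $I = \frac{15 \sqrt{\pi}}{4 a^{\frac{5}{2}}}$.

Setting $a = \frac{5}{6}$:
$$I = \frac{27 \sqrt{30} \sqrt{\pi}}{25}.$$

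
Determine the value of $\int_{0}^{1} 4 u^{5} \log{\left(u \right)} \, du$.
$- \frac{1}{9}$

Begin with the known integral
$$J(a) = \int_{0}^{1} 4 u^{a} \, du = \frac{4}{a + 1}.$$

Differentiating under the integral sign brings down a factor of $\ln u$:
$$\frac{dJ}{da} = \int_{0}^{1} 4 u^{a} \log{\left(u \right)} \, du = - \frac{4}{\left(a + 1\right)^{2}}.$$

The integral on the left is $I$, so $I = - \frac{4}{\left(a + 1\right)^{2}}$.

Setting $a = 5$:
$$I = - \frac{1}{9}.$$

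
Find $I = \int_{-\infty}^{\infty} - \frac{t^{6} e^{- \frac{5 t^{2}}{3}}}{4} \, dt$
$- \frac{81 \sqrt{15} \sqrt{\pi}}{4000}$

Consider the simpler parametrised integral
$$J(a) = \int_{-\infty}^{\infty} - \frac{e^{- a t^{2}}}{4} \, dt = - \frac{\sqrt{\pi}}{4 \sqrt{a}}.$$

Differentiating under the integral sign brings down a factor of $(-t^2)$:
$$\frac{dJ}{da} = \int_{-\infty}^{\infty} \frac{t^{2} e^{- a t^{2}}}{4} \, dt = \frac{\sqrt{\pi}}{8 a^{\frac{3}{2}}}.$$

Repeating $3$ times in total — each differentiation brings down another $(-t^2)$ — gives
$$\frac{d^{3}J}{da^{3}} = \int_{-\infty}^{\infty} \frac{t^{6} e^{- a t^{2}}}{4} \, dt = \frac{15 \sqrt{\pi}}{32 a^{\frac{7}{2}}},$$
and the integrand here is $(-1)^{3}$ times the target integrand, so $I = (-1)^{3}\,\frac{d^{3}J}{da^{3}} = - \frac{15 \sqrt{\pi}}{32 a^{\frac{7}{2}}}$.

Setting $a = \frac{5}{3}$:
$$I = - \frac{81 \sqrt{15} \sqrt{\pi}}{4000}.$$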